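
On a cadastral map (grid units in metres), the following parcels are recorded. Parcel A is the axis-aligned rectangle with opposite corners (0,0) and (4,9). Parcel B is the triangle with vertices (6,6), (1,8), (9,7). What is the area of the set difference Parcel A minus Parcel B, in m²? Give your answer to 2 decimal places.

|Parcel A| = 36, |Parcel A∩Parcel B| = 1.2375.
|Parcel A ∖ Parcel B| = |Parcel A| − |Parcel A∩Parcel B| = 36 − 1.2375 = 34.76.

34.76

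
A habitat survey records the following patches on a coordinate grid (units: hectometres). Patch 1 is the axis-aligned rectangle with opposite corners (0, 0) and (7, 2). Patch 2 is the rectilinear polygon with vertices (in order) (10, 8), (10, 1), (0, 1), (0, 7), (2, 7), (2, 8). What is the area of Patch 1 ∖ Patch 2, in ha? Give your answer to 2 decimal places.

|Patch 1| = 14, |Patch 1∩Patch 2| = 7.
|Patch 1 ∖ Patch 2| = |Patch 1| − |Patch 1∩Patch 2| = 14 − 7 = 7.00.

7.00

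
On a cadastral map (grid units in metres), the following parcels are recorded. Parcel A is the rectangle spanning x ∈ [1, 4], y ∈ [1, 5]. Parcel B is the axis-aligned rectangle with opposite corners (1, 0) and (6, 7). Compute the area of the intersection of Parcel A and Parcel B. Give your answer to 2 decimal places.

|Parcel A∩Parcel B|: x∈[1,4], y∈[1,5] → 3·4 = 12.

12.00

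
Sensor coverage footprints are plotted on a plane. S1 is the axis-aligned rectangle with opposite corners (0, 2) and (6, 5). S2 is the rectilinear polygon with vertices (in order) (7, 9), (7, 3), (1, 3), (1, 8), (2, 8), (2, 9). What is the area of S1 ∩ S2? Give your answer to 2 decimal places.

10.00

The intersection is the polygon with vertices (6,5), (6,3), (1,3), (1,5).
By the shoelace formula its area is 10.00.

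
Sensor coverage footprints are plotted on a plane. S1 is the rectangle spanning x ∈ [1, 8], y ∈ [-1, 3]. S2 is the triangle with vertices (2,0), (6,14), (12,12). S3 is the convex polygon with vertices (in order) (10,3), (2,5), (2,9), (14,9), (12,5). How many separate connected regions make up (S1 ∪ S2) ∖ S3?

(S1 ∪ S2) ∖ S3 splits into 2 disjoint pieces (area 30.8231, area 23.8214).

2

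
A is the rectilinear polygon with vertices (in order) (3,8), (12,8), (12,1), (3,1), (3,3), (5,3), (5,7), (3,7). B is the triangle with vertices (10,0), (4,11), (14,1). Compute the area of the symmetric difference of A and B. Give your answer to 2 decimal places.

|A| = 55, |B| = 25, |A∩B| = 18.6818.
|A △ B| = |A| + |B| − 2·|A∩B| = 55 + 25 − 37.3636 = 42.64.

42.64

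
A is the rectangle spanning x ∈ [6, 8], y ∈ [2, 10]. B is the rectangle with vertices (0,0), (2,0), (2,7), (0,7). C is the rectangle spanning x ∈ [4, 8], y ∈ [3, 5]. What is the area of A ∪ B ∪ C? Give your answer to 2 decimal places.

By inclusion–exclusion:
Individual areas: |A| = 16, |B| = 14, |C| = 8.
|A∩B| = 0 (no overlap).
|A∩C|: x∈[6,8], y∈[3,5] → 2·2 = 4.
|B∩C| = 0 (no overlap).
|A∩B∩C| = 0.
|A ∪ B ∪ C| = 38 − 4 + 0 = 34.00.

34.00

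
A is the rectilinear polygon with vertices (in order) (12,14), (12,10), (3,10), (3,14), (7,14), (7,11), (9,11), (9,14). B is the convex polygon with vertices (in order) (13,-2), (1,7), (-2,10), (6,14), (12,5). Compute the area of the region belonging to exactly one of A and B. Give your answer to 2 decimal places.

100.33

|A| = 30, |B| = 99, |A∩B| = 14.3333.
|A △ B| = |A| + |B| − 2·|A∩B| = 30 + 99 − 28.6667 = 100.33.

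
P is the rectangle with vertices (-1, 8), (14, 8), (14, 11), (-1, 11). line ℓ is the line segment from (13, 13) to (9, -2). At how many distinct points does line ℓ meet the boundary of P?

2

The segment meets the boundary at (11.667,8), (12.467,11).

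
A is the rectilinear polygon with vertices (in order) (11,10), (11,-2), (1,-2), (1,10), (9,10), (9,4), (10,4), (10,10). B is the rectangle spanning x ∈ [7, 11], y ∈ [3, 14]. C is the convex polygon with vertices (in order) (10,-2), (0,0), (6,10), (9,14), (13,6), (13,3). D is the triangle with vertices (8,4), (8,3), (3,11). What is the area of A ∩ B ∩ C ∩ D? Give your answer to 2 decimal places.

0.90

The intersection is the polygon with vertices (7,5.4), (8,4), (8,3), (7,4.6).
By the shoelace formula its area is 0.90.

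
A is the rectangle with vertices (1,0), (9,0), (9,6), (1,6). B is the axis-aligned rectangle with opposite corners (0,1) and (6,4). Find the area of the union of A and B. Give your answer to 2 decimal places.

51.00

By inclusion–exclusion:
Individual areas: |A| = 48, |B| = 18.
|A∩B|: x∈[1,6], y∈[1,4] → 5·3 = 15.
|A ∪ B| = 66 − 15 = 51.00.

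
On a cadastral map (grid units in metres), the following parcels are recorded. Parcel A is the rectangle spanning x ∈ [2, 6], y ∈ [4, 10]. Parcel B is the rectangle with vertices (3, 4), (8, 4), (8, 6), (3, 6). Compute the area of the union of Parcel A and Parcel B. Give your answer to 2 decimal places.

By inclusion–exclusion:
Individual areas: |Parcel A| = 24, |Parcel B| = 10.
|Parcel A∩Parcel B|: x∈[3,6], y∈[4,6] → 3·2 = 6.
|Parcel A ∪ Parcel B| = 34 − 6 = 28.00.

28.00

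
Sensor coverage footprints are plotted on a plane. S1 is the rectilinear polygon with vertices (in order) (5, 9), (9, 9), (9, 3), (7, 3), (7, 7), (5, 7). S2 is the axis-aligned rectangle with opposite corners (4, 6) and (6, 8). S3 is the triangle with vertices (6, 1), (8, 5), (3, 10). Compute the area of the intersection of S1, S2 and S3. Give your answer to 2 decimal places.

The intersection is the polygon with vertices (5,8), (6,7), (5,7).
By the shoelace formula its area is 0.50.

0.50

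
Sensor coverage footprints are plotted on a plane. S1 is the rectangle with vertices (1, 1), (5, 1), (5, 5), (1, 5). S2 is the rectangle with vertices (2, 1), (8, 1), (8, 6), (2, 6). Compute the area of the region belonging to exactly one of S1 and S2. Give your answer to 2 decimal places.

|S1∩S2|: x∈[2,5], y∈[1,5] → 3·4 = 12.
|S1 △ S2| = |S1| + |S2| − 2·|S1∩S2| = 16 + 30 − 24 = 22.00.

22.00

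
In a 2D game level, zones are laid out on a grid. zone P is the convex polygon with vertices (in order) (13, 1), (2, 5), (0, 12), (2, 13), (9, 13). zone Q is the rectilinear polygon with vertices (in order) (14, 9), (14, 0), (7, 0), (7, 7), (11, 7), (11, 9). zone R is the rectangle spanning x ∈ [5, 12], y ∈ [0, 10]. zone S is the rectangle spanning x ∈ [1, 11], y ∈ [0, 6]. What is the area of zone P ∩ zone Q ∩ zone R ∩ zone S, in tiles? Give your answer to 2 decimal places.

The intersection is the polygon with vertices (7,3.182), (7,6), (11,6), (11,1.727).
By the shoelace formula its area is 14.18.

14.18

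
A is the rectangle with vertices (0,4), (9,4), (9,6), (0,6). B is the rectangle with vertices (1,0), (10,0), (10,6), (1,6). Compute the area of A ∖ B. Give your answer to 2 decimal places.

2.00

|A∩B|: x∈[1,9], y∈[4,6] → 8·2 = 16.
|A| = 18.
|A ∖ B| = |A| − |A∩B| = 18 − 16 = 2.00.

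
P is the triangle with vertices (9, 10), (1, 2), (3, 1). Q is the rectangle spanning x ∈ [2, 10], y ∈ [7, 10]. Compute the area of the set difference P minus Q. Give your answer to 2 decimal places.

10.50

|P| = 12, |P∩Q| = 1.5.
|P ∖ Q| = |P| − |P∩Q| = 12 − 1.5 = 10.50.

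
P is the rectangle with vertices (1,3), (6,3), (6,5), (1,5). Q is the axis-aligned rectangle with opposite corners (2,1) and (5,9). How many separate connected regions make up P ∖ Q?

P ∖ Q splits into 2 disjoint pieces (area 2, area 2).

2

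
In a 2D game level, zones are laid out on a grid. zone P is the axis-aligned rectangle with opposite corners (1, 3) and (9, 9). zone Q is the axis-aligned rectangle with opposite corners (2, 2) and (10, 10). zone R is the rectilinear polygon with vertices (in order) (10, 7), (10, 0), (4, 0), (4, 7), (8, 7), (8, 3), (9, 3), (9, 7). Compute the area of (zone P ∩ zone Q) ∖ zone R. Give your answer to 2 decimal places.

|zone P ∩ zone Q| = 42.
|(zone P ∩ zone Q) ∩ zone R| = 16.
|(zone P ∩ zone Q) ∖ zone R| = 42 − 16 = 26.00.

26.00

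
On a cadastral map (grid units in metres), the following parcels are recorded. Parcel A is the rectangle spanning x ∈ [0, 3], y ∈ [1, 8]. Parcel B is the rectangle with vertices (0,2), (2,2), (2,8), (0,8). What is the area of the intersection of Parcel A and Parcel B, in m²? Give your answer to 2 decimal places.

|Parcel A∩Parcel B|: x∈[0,2], y∈[2,8] → 2·6 = 12.

12.00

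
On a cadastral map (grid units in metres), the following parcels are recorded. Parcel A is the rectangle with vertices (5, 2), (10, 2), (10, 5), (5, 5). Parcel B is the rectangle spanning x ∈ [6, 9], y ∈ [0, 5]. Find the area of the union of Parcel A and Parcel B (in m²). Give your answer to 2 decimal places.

21.00

By inclusion–exclusion:
Individual areas: |Parcel A| = 15, |Parcel B| = 15.
|Parcel A∩Parcel B|: x∈[6,9], y∈[2,5] → 3·3 = 9.
|Parcel A ∪ Parcel B| = 30 − 9 = 21.00.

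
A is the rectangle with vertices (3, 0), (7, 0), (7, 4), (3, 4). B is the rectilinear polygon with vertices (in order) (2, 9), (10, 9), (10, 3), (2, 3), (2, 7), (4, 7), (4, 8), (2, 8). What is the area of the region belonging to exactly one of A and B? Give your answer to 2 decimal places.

|A| = 16, |B| = 46, |A∩B| = 4.
|A △ B| = |A| + |B| − 2·|A∩B| = 16 + 46 − 8 = 54.00.

54.00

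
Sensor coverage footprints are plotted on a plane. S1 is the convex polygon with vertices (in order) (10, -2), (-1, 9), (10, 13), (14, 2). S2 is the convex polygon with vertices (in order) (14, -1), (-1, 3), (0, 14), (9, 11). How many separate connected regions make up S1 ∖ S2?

3

S1 ∖ S2 splits into 3 disjoint pieces (area 4.5981, area 0.1923, area 18.4156).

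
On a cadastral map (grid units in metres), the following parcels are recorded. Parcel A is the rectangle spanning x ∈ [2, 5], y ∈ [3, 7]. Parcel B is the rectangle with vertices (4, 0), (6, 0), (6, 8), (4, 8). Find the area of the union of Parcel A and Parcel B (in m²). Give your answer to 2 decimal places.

24.00

By inclusion–exclusion:
Individual areas: |Parcel A| = 12, |Parcel B| = 16.
|Parcel A∩Parcel B|: x∈[4,5], y∈[3,7] → 1·4 = 4.
|Parcel A ∪ Parcel B| = 28 − 4 = 24.00.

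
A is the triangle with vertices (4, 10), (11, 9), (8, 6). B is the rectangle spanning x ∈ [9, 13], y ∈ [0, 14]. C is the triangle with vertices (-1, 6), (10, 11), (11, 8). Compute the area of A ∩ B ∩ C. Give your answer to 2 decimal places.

1.97

The intersection is the polygon with vertices (9.8,7.8), (9,7.667), (9,9.286), (10.65,9.05), (10.75,8.75).
By the shoelace formula its area is 1.97.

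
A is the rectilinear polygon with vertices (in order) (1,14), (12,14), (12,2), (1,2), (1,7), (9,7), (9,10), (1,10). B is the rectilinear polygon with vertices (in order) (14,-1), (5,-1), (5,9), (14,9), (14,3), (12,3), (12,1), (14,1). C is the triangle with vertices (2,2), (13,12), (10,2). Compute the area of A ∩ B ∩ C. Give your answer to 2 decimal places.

31.27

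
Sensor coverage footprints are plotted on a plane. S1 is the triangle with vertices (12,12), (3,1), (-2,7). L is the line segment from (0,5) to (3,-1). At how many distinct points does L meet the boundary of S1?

The segment meets the boundary at (0.5,4).

1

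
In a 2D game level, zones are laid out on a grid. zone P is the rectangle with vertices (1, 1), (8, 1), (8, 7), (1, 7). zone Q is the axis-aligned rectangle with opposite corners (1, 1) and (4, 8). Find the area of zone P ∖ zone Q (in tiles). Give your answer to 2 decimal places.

|zone P∩zone Q|: x∈[1,4], y∈[1,7] → 3·6 = 18.
|zone P| = 42.
|zone P ∖ zone Q| = |zone P| − |zone P∩zone Q| = 42 − 18 = 24.00.

24.00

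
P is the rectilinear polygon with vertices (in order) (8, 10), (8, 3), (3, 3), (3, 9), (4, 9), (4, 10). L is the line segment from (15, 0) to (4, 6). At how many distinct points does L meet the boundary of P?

The segment meets the boundary at (8,3.818).

1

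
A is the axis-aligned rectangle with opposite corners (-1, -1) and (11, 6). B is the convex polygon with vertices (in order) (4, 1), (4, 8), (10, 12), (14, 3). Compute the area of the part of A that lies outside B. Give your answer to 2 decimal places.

|A| = 84, |A∩B| = 30.1.
|A ∖ B| = |A| − |A∩B| = 84 − 30.1 = 53.90.

53.90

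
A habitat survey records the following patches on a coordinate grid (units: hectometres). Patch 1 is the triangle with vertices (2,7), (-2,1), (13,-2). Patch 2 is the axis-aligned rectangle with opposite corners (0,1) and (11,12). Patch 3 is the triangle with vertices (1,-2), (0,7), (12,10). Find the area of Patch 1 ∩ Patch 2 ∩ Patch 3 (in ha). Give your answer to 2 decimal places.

22.14

The intersection is the polygon with vertices (6.143,3.61), (3.75,1), (0.667,1), (0.286,4.429), (2,7).
By the shoelace formula its area is 22.14.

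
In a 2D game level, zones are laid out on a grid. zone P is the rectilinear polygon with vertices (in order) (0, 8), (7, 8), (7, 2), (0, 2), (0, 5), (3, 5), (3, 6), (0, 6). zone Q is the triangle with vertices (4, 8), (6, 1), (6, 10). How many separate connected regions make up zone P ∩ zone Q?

1

zone P ∩ zone Q is a single connected region.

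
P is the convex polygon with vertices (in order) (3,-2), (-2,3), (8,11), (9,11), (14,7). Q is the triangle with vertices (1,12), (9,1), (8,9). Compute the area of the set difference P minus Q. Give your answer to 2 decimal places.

|P| = 96, |P∩Q| = 18.1616.
|P ∖ Q| = |P| − |P∩Q| = 96 − 18.1616 = 77.84.

77.84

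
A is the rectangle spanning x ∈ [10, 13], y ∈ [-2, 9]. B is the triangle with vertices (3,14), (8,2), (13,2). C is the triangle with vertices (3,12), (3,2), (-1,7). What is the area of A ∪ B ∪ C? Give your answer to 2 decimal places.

77.60

By inclusion–exclusion:
Individual areas: |A| = 33, |B| = 30, |C| = 20.
|A∩B| = 5.4.
|A∩C| = 0.
|B∩C| = 0.
|A∩B∩C| = 0.
|A ∪ B ∪ C| = 83 − 5.4 + 0 = 77.60.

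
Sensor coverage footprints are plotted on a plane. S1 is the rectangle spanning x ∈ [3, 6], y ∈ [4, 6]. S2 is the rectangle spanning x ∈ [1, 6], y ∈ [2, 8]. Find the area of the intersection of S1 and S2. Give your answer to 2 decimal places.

|S1∩S2|: x∈[3,6], y∈[4,6] → 3·2 = 6.

6.00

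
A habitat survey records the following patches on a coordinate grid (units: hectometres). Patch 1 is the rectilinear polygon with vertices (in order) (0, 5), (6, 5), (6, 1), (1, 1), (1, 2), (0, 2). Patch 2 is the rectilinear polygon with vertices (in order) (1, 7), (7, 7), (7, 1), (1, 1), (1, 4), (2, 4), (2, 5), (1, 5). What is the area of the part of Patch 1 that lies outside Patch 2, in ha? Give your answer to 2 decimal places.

|Patch 1| = 23, |Patch 1∩Patch 2| = 19.
|Patch 1 ∖ Patch 2| = |Patch 1| − |Patch 1∩Patch 2| = 23 − 19 = 4.00.

4.00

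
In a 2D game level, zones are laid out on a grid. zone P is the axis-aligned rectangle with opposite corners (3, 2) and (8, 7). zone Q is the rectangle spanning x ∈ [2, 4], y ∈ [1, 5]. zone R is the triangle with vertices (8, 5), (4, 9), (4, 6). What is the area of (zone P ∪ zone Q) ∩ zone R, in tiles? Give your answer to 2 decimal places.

4.00

The region (zone P ∪ zone Q) ∩ zone R is the polygon with vertices (6,7), (8,5), (4,6), (4,7).
By the shoelace formula its area is 4.00.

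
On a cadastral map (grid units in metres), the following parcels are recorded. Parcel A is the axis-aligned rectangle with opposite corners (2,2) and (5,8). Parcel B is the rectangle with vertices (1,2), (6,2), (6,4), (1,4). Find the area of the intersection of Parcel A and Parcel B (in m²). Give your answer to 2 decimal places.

6.00

|Parcel A∩Parcel B|: x∈[2,5], y∈[2,4] → 3·2 = 6.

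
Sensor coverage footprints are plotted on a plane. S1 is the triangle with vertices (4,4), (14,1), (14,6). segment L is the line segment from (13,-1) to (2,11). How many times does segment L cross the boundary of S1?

2

The segment meets the boundary at (10.092,2.172), (7.732,4.746).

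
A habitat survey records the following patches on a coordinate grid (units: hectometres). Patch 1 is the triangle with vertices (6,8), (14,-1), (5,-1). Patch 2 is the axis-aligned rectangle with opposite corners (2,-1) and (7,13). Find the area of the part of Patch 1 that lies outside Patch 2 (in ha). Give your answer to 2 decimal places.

27.56

|Patch 1| = 40.5, |Patch 1∩Patch 2| = 12.9375.
|Patch 1 ∖ Patch 2| = |Patch 1| − |Patch 1∩Patch 2| = 40.5 − 12.9375 = 27.56.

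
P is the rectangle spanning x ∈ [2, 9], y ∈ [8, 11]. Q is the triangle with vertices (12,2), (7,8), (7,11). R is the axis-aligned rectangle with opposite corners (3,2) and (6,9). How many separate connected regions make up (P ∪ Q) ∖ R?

1

(P ∪ Q) ∖ R is a single connected region.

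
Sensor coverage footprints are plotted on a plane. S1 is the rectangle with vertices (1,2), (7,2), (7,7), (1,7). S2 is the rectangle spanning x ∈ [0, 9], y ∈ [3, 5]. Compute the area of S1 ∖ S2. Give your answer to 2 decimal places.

|S1∩S2|: x∈[1,7], y∈[3,5] → 6·2 = 12.
|S1| = 30.
|S1 ∖ S2| = |S1| − |S1∩S2| = 30 − 12 = 18.00.

18.00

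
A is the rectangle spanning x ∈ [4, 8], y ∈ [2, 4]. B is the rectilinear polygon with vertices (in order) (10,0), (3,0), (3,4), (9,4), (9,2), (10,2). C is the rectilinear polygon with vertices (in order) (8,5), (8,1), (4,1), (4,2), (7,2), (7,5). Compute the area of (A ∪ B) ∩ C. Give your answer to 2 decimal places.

The region (A ∪ B) ∩ C is the polygon with vertices (8,4), (8,1), (4,1), (4,2), (7,2), (7,4).
By the shoelace formula its area is 6.00.

6.00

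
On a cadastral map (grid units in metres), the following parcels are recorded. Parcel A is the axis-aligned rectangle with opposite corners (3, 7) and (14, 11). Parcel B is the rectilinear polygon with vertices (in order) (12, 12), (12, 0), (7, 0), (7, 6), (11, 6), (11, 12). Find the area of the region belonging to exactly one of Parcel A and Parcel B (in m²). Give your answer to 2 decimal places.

|Parcel A| = 44, |Parcel B| = 36, |Parcel A∩Parcel B| = 4.
|Parcel A △ Parcel B| = |Parcel A| + |Parcel B| − 2·|Parcel A∩Parcel B| = 44 + 36 − 8 = 72.00.

72.00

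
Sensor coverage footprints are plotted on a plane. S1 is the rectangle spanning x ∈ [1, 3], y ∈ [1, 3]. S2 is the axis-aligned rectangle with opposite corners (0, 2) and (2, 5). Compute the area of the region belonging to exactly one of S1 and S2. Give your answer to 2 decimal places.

8.00

|S1∩S2|: x∈[1,2], y∈[2,3] → 1·1 = 1.
|S1 △ S2| = |S1| + |S2| − 2·|S1∩S2| = 4 + 6 − 2 = 8.00.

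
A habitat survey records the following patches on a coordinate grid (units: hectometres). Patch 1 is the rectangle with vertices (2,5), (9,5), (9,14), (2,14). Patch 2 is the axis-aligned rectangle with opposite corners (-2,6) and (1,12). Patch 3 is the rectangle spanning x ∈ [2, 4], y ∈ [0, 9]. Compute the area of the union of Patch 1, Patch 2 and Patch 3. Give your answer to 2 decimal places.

By inclusion–exclusion:
Individual areas: |Patch 1| = 63, |Patch 2| = 18, |Patch 3| = 18.
|Patch 1∩Patch 2| = 0 (no overlap).
|Patch 1∩Patch 3|: x∈[2,4], y∈[5,9] → 2·4 = 8.
|Patch 2∩Patch 3| = 0 (no overlap).
|Patch 1∩Patch 2∩Patch 3| = 0.
|Patch 1 ∪ Patch 2 ∪ Patch 3| = 99 − 8 + 0 = 91.00.

91.00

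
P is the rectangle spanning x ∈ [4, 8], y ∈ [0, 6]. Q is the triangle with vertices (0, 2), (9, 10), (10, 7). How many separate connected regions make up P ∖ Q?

2

P ∖ Q splits into 2 disjoint pieces (area 20, area 0.1111).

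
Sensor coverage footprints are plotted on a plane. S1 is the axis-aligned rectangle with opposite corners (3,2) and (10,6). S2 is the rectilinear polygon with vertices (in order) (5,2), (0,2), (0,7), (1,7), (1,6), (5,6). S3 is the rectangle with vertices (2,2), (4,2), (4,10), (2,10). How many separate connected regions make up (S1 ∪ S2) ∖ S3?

2

(S1 ∪ S2) ∖ S3 splits into 2 disjoint pieces (area 24, area 9).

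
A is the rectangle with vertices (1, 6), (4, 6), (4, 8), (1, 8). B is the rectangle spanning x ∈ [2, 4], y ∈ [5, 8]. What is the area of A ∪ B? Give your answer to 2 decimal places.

8.00

By inclusion–exclusion:
Individual areas: |A| = 6, |B| = 6.
|A∩B|: x∈[2,4], y∈[6,8] → 2·2 = 4.
|A ∪ B| = 12 − 4 = 8.00.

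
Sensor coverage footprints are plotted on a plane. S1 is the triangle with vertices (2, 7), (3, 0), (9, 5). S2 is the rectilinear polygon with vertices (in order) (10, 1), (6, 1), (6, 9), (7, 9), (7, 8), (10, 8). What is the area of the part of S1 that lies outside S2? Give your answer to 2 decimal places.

|S1| = 23.5, |S1∩S2| = 5.0357.
|S1 ∖ S2| = |S1| − |S1∩S2| = 23.5 − 5.0357 = 18.46.

18.46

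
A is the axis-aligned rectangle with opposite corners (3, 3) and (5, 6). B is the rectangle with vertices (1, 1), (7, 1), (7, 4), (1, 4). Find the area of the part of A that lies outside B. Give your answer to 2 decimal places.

4.00

|A∩B|: x∈[3,5], y∈[3,4] → 2·1 = 2.
|A| = 6.
|A ∖ B| = |A| − |A∩B| = 6 − 2 = 4.00.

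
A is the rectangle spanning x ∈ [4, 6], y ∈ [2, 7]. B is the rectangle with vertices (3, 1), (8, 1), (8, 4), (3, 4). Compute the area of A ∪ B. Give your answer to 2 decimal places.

By inclusion–exclusion:
Individual areas: |A| = 10, |B| = 15.
|A∩B|: x∈[4,6], y∈[2,4] → 2·2 = 4.
|A ∪ B| = 25 − 4 = 21.00.

21.00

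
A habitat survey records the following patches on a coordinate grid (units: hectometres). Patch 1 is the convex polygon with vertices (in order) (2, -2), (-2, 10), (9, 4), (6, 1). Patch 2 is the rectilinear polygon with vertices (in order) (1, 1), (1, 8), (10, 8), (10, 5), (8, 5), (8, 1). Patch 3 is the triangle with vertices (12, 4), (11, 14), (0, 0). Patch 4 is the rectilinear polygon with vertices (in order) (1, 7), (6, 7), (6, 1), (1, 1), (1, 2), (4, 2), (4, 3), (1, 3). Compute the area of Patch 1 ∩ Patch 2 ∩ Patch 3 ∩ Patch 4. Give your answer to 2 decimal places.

12.64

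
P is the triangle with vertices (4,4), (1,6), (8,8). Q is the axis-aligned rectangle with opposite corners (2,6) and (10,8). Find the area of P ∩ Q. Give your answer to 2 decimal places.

4.86

The intersection is the polygon with vertices (8,8), (6,6), (2,6), (2,6.286).
By the shoelace formula its area is 4.86.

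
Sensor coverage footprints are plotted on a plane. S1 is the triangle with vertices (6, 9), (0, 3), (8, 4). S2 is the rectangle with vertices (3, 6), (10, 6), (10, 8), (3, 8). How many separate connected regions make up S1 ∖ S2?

2

S1 ∖ S2 splits into 2 disjoint pieces (area 0.7, area 14.7).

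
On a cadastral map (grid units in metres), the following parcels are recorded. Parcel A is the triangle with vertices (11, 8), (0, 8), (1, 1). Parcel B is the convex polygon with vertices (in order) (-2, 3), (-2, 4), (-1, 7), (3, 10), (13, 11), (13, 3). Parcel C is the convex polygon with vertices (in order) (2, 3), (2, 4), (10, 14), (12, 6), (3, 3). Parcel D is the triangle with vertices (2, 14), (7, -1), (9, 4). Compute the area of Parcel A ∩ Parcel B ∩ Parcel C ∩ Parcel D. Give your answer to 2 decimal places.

7.86

The intersection is the polygon with vertices (5.2,8), (6.2,8), (7.779,5.745), (5.324,4.027), (4.353,6.941).
By the shoelace formula its area is 7.86.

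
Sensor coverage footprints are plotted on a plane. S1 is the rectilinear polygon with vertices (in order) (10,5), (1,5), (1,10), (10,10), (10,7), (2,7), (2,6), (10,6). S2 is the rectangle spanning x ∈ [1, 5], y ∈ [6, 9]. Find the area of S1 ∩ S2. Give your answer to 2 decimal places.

9.00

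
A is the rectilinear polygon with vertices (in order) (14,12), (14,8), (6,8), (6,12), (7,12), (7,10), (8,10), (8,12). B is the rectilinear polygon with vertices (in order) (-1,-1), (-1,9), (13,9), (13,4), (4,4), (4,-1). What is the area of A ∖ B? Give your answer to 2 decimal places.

|A| = 30, |A∩B| = 7.
|A ∖ B| = |A| − |A∩B| = 30 − 7 = 23.00.

23.00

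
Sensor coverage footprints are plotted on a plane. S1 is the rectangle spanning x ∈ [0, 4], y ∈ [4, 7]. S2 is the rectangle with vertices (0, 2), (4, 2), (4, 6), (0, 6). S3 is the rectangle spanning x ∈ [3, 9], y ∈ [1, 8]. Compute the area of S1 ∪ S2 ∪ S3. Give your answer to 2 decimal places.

By inclusion–exclusion:
Individual areas: |S1| = 12, |S2| = 16, |S3| = 42.
|S1∩S2|: x∈[0,4], y∈[4,6] → 4·2 = 8.
|S1∩S3|: x∈[3,4], y∈[4,7] → 1·3 = 3.
|S2∩S3|: x∈[3,4], y∈[2,6] → 1·4 = 4.
|S1∩S2∩S3| = 2.
|S1 ∪ S2 ∪ S3| = 70 − 15 + 2 = 57.00.

57.00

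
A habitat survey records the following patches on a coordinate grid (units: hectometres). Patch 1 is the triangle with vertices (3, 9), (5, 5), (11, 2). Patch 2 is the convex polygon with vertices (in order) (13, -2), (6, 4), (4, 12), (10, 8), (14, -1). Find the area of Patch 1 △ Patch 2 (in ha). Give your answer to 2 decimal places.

|Patch 1| = 9, |Patch 2| = 52.5, |Patch 1∩Patch 2| = 5.5543.
|Patch 1 △ Patch 2| = |Patch 1| + |Patch 2| − 2·|Patch 1∩Patch 2| = 9 + 52.5 − 11.1086 = 50.39.

50.39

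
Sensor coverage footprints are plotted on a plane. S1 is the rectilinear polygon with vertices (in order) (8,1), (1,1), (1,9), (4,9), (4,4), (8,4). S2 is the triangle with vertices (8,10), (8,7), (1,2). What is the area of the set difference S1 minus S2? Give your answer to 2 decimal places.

|S1| = 36, |S1∩S2| = 1.9286.
|S1 ∖ S2| = |S1| − |S1∩S2| = 36 − 1.9286 = 34.07.

34.07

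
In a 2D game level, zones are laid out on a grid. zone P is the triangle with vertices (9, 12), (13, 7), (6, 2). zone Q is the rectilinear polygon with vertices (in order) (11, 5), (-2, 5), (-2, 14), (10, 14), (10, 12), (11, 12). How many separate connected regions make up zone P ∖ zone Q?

zone P ∖ zone Q splits into 2 disjoint pieces (area 3.9286, area 4.95).

2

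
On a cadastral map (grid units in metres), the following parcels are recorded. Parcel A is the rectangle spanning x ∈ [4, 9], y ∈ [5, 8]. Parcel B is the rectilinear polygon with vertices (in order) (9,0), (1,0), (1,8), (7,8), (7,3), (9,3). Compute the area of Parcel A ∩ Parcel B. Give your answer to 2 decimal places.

The intersection is the polygon with vertices (7,8), (7,5), (4,5), (4,8).
By the shoelace formula its area is 9.00.

9.00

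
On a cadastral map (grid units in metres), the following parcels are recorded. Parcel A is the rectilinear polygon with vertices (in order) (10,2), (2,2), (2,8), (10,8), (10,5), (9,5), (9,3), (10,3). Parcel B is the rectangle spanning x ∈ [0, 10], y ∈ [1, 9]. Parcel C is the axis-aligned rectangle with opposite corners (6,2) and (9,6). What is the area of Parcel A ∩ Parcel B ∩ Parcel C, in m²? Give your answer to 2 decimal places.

12.00

The intersection is the polygon with vertices (9,3), (9,2), (6,2), (6,6), (9,6), (9,5).
By the shoelace formula its area is 12.00.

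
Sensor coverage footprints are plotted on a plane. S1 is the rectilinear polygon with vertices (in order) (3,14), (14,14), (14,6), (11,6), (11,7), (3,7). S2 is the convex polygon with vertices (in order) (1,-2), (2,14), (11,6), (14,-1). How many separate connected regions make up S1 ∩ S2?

1

S1 ∩ S2 is a single connected region.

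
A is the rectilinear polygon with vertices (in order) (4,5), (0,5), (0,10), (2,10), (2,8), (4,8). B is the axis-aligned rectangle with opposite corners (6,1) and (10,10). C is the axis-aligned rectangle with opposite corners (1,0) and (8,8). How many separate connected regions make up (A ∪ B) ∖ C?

2

(A ∪ B) ∖ C splits into 2 disjoint pieces (area 7, area 22).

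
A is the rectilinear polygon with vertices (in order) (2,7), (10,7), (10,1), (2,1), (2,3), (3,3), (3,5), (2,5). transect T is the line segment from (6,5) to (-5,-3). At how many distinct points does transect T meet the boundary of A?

The segment meets the boundary at (2,2.091).

1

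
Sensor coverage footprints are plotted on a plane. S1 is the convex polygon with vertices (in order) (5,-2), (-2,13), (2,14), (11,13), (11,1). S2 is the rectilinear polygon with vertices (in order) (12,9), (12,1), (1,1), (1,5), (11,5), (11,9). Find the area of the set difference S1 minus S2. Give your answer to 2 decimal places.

|S1| = 140, |S1∩S2| = 33.3333.
|S1 ∖ S2| = |S1| − |S1∩S2| = 140 − 33.3333 = 106.67.

106.67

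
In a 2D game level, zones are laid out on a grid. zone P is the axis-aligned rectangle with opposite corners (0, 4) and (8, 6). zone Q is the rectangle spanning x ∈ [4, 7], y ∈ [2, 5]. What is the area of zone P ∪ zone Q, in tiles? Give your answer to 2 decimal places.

By inclusion–exclusion:
Individual areas: |zone P| = 16, |zone Q| = 9.
|zone P∩zone Q|: x∈[4,7], y∈[4,5] → 3·1 = 3.
|zone P ∪ zone Q| = 25 − 3 = 22.00.

22.00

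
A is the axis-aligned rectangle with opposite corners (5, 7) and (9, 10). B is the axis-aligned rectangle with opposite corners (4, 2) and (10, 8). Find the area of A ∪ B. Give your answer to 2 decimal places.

44.00

By inclusion–exclusion:
Individual areas: |A| = 12, |B| = 36.
|A∩B|: x∈[5,9], y∈[7,8] → 4·1 = 4.
|A ∪ B| = 48 − 4 = 44.00.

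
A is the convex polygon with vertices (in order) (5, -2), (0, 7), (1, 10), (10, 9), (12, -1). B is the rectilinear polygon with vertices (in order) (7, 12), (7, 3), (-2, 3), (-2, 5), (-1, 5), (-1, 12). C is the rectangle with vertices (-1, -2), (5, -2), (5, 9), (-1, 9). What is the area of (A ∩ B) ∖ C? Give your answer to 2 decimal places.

16.17

|A ∩ B| = 41.0556.
|(A ∩ B) ∩ C| = 24.8889.
|(A ∩ B) ∖ C| = 41.0556 − 24.8889 = 16.17.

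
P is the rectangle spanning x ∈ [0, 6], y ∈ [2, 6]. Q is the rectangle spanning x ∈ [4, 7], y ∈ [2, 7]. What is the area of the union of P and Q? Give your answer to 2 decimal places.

31.00

By inclusion–exclusion:
Individual areas: |P| = 24, |Q| = 15.
|P∩Q|: x∈[4,6], y∈[2,6] → 2·4 = 8.
|P ∪ Q| = 39 − 8 = 31.00.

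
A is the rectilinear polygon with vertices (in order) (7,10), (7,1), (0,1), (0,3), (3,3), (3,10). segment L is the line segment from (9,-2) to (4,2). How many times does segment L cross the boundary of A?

The segment meets the boundary at (5.25,1).

1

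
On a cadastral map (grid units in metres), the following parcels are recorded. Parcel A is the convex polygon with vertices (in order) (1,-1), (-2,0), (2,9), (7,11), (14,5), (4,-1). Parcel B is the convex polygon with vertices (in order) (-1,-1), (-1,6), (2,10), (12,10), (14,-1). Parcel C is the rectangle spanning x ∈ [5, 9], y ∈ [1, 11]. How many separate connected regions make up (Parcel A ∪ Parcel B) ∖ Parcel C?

(Parcel A ∪ Parcel B) ∖ Parcel C is a single connected region.

1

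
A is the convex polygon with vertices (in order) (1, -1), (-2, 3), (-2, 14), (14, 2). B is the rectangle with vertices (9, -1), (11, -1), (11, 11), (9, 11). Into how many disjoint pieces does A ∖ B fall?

A ∖ B splits into 2 disjoint pieces (area 106.2404, area 4.4135).

2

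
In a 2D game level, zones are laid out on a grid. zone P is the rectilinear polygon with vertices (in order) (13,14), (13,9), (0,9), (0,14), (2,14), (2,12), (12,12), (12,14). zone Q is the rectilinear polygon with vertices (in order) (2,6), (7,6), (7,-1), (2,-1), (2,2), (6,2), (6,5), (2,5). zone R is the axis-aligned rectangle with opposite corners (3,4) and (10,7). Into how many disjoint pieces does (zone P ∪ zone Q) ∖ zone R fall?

3

(zone P ∪ zone Q) ∖ zone R splits into 3 disjoint pieces (area 45, area 1, area 17).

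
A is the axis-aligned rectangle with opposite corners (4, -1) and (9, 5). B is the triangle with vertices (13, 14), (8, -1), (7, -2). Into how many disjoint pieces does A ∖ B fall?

2

A ∖ B splits into 2 disjoint pieces (area 1.5, area 26.4792).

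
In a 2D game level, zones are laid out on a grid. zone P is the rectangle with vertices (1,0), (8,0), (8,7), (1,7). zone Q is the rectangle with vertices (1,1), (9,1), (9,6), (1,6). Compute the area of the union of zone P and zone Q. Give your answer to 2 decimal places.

By inclusion–exclusion:
Individual areas: |zone P| = 49, |zone Q| = 40.
|zone P∩zone Q|: x∈[1,8], y∈[1,6] → 7·5 = 35.
|zone P ∪ zone Q| = 89 − 35 = 54.00.

54.00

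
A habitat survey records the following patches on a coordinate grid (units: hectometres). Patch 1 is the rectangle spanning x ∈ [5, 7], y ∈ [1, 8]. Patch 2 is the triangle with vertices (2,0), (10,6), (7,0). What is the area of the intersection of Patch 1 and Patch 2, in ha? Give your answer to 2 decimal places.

4.00

The intersection is the polygon with vertices (7,1), (5,1), (5,2.25), (7,3.75).
By the shoelace formula its area is 4.00.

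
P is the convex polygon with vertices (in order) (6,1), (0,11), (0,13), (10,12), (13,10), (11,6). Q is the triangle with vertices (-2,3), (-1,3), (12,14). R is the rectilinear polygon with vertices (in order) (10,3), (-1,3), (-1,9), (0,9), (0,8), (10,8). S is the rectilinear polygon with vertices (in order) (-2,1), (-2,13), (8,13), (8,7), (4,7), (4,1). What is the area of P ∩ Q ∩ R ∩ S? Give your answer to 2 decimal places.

0.96

The intersection is the polygon with vertices (4.909,8), (2.847,6.255), (2.621,6.631), (4.364,8).
By the shoelace formula its area is 0.96.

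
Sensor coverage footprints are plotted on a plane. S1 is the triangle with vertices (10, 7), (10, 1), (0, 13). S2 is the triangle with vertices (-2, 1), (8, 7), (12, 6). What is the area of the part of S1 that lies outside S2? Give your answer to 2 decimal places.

|S1| = 30, |S1∩S2| = 6.8022.
|S1 ∖ S2| = |S1| − |S1∩S2| = 30 − 6.8022 = 23.20.

23.20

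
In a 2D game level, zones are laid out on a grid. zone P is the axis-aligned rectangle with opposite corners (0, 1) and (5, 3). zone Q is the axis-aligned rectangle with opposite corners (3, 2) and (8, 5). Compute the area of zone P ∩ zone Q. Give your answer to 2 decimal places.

|zone P∩zone Q|: x∈[3,5], y∈[2,3] → 2·1 = 2.

2.00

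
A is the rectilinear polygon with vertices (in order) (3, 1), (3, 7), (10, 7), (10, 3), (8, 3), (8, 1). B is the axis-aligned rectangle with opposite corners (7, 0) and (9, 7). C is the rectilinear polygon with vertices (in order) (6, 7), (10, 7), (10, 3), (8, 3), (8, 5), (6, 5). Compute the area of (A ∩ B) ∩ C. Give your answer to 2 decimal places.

The region (A ∩ B) ∩ C is the polygon with vertices (9,3), (8,3), (8,5), (7,5), (7,7), (9,7).
By the shoelace formula its area is 6.00.

6.00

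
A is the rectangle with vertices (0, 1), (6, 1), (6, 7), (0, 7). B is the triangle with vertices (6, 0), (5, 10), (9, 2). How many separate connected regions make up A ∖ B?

1

A ∖ B is a single connected region.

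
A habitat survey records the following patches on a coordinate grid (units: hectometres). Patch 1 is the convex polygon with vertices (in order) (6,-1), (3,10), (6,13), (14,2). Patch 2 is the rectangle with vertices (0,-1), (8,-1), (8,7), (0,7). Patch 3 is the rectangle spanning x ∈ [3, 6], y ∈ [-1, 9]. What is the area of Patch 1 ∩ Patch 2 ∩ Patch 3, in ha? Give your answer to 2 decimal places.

8.73

The intersection is the polygon with vertices (6,7), (6,-1), (3.818,7).
By the shoelace formula its area is 8.73.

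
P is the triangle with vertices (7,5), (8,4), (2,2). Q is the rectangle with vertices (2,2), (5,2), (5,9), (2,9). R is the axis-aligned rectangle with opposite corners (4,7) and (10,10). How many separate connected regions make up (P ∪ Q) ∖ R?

(P ∪ Q) ∖ R is a single connected region.

1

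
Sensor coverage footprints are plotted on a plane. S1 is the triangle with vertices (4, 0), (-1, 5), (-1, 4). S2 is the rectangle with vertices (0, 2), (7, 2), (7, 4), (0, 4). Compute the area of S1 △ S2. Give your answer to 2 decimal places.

|S1| = 2.5, |S2| = 14, |S1∩S2| = 1.1.
|S1 △ S2| = |S1| + |S2| − 2·|S1∩S2| = 2.5 + 14 − 2.2 = 14.30.

14.30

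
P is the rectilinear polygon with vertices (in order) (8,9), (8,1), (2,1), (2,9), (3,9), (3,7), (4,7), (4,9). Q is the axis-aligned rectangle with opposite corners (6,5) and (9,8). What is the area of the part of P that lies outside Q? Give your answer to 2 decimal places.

|P| = 46, |P∩Q| = 6.
|P ∖ Q| = |P| − |P∩Q| = 46 − 6 = 40.00.

40.00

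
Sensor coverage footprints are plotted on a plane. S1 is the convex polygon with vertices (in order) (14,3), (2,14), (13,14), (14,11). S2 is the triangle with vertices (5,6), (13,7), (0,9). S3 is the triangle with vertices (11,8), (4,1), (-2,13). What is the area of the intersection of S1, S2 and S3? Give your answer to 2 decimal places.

The intersection is the polygon with vertices (10.4,7.4), (9.826,6.826), (8.958,7.622).
By the shoelace formula its area is 0.48.

0.48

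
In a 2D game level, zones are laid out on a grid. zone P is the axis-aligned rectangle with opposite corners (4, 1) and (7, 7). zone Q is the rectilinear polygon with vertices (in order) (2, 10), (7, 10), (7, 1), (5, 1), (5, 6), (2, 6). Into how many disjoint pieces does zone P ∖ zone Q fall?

1

zone P ∖ zone Q is a single connected region.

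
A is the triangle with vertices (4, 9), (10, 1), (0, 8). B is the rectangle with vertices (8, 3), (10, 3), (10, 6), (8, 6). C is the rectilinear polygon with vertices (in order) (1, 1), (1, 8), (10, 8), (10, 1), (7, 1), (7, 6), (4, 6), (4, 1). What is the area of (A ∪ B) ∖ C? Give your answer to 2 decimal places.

7.90

|A ∪ B| = 24.8333.
|(A ∪ B) ∩ C| = 16.9333.
|(A ∪ B) ∖ C| = 24.8333 − 16.9333 = 7.90.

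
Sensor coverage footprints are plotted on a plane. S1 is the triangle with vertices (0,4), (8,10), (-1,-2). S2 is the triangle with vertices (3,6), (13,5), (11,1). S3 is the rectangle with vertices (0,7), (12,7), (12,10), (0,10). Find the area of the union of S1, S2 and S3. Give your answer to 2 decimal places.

By inclusion–exclusion:
Individual areas: |S1| = 21, |S2| = 21, |S3| = 36.
|S1∩S2| = 0.665.
|S1∩S3| = 2.625.
|S2∩S3| = 0.
|S1∩S2∩S3| = 0.
|S1 ∪ S2 ∪ S3| = 78 − 3.29 + 0 = 74.71.

74.71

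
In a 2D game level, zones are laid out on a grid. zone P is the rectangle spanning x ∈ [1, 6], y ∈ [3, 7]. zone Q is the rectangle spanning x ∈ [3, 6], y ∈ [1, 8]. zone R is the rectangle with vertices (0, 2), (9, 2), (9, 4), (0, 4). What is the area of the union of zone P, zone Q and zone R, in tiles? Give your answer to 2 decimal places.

39.00

By inclusion–exclusion:
Individual areas: |zone P| = 20, |zone Q| = 21, |zone R| = 18.
|zone P∩zone Q|: x∈[3,6], y∈[3,7] → 3·4 = 12.
|zone P∩zone R|: x∈[1,6], y∈[3,4] → 5·1 = 5.
|zone Q∩zone R|: x∈[3,6], y∈[2,4] → 3·2 = 6.
|zone P∩zone Q∩zone R| = 3.
|zone P ∪ zone Q ∪ zone R| = 59 − 23 + 3 = 39.00.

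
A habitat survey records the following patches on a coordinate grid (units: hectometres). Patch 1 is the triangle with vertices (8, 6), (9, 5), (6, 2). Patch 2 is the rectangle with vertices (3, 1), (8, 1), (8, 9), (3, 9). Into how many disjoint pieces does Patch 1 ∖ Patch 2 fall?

1

Patch 1 ∖ Patch 2 is a single connected region.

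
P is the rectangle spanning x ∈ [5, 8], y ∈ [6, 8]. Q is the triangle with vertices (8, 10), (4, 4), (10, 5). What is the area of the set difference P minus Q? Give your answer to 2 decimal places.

2.00

|P| = 6, |P∩Q| = 4.
|P ∖ Q| = |P| − |P∩Q| = 6 − 4 = 2.00.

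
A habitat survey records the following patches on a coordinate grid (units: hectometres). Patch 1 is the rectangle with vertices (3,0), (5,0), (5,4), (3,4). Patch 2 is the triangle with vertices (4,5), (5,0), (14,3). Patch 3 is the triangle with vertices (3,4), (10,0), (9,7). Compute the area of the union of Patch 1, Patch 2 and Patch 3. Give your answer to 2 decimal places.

By inclusion–exclusion:
Individual areas: |Patch 1| = 8, |Patch 2| = 24, |Patch 3| = 22.5.
|Patch 1∩Patch 2| = 1.6.
|Patch 1∩Patch 3| = 1.1429.
|Patch 2∩Patch 3| = 13.2722.
|Patch 1∩Patch 2∩Patch 3| = 0.6783.
|Patch 1 ∪ Patch 2 ∪ Patch 3| = 54.5 − 16.015 + 0.6783 = 39.16.

39.16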